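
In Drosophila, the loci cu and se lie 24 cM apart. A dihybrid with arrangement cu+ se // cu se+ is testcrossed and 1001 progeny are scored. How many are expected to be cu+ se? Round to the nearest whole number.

A map distance of 24 cM corresponds to a recombination frequency of 0.240.
The F1 is cu+ se / cu se+, so cu+ se is a parental gamete class with expected frequency (1 − r)/2 = 0.760/2 = 0.3800.
Expected number = 0.3800 × 1001 = 380.38 ≈ 380.

380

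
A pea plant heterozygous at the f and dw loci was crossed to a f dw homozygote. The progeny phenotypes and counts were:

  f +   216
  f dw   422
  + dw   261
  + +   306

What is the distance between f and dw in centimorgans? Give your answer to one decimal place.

The two most frequent classes, + + (306) and f dw (422), are the parental types, so the F1 was + + / f dw.
The recombinant classes are + dw and f +: 261 + 216 = 477.
Recombination frequency = 477/1205 = 0.3959 ≈ 39.6%, i.e. 39.6 centimorgans.

39.6 centimorgans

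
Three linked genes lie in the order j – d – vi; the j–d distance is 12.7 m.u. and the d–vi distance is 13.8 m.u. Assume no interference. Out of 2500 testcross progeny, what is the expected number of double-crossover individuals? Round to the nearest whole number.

Map distances give recombination frequencies of 0.127 and 0.138 for the two intervals.
With no interference, expected double-crossover frequency = 0.127 × 0.138 = 0.01753.
Expected number = 0.01753 × 2500 = 43.82 ≈ 44.

44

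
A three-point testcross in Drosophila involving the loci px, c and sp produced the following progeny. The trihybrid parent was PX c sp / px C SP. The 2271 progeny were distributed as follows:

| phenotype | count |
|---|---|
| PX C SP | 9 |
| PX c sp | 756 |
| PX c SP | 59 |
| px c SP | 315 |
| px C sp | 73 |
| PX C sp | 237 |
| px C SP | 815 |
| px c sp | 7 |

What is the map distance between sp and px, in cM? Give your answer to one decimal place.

The two rarest classes, px c sp and PX C SP, are the double crossovers. Comparing them with the parentals, only the px allele has switched, so px is the middle locus and the order is sp – px – c.
Crossovers in the sp–px interval produce the single-crossover classes PX c SP and px C sp (59 + 73 = 132) plus the double crossovers (16).
RF(sp–px) = (132 + 16) / 2271 = 148/2271 = 0.0652 → 6.5 cM.

6.5 cM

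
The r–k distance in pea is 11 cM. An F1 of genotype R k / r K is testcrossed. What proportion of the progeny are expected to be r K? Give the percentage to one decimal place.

A map distance of 11 cM corresponds to a recombination frequency of 0.110.
The F1 is R k / r K, so r K is a parental gamete class with expected frequency (1 − r)/2 = 0.890/2 = 0.4450.
That is 0.4450 = 44.5% of the progeny.

44.5%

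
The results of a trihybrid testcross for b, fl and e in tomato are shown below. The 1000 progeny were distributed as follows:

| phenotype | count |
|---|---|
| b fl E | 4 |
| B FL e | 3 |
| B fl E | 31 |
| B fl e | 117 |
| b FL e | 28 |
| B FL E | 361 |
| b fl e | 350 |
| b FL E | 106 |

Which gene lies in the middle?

e

The two most frequent reciprocal classes, B FL E and b fl e, are the parental types, so the F1 was B FL E / b fl e.
The two rarest classes, B FL e and b fl E, are the double crossovers. Comparing them with the parentals, only the e allele has switched, so e is the middle locus and the order is b – e – fl.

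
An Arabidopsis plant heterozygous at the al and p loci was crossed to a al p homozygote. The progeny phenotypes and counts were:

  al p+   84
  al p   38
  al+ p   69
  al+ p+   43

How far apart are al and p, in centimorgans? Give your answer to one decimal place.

The two most frequent classes, al+ p (69) and al p+ (84), are the parental types, so the F1 was al+ p / al p+.
The recombinant classes are al+ p+ and al p: 43 + 38 = 81.
Recombination frequency = 81/234 = 0.3462 ≈ 34.6%, i.e. 34.6 centimorgans.

34.6 centimorgans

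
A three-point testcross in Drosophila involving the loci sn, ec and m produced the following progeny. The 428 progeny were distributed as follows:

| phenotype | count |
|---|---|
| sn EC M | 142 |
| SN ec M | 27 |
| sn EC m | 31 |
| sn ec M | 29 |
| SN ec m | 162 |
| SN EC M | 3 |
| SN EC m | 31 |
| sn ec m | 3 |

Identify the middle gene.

sn

The two most frequent reciprocal classes, SN ec m and sn EC M, are the parental types, so the F1 was SN ec m / sn EC M.
The two rarest classes, sn ec m and SN EC M, are the double crossovers. Comparing them with the parentals, only the sn allele has switched, so sn is the middle locus and the order is m – sn – ec.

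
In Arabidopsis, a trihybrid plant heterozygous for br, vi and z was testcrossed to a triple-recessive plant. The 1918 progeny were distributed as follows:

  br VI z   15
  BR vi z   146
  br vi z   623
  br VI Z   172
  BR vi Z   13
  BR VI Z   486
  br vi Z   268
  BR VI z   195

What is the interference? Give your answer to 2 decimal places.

The two most frequent reciprocal classes, BR VI Z and br vi z, are the parental types, so the F1 was BR VI Z / br vi z.
The two rarest classes, BR vi Z and br VI z, are the double crossovers. Comparing them with the parentals, only the vi allele has switched, so vi is the middle locus and the order is z – vi – br.
z–vi: (463 + 28)/1918 = 0.2560; vi–br: (318 + 28)/1918 = 0.1804.
Expected DCO frequency = 0.2560 × 0.1804 ≈ 0.04618; observed = 28/1918 ≈ 0.01460.
Coefficient of coincidence = 0.01460/0.04618 ≈ 0.32; interference = 1 − 0.32 = 0.68.

0.68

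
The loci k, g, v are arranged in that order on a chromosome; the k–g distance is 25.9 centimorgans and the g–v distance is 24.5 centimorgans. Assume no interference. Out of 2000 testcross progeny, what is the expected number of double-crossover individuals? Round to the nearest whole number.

Map distances give recombination frequencies of 0.259 and 0.245 for the two intervals.
With no interference, expected double-crossover frequency = 0.259 × 0.245 = 0.06345.
Expected number = 0.06345 × 2000 = 126.91 ≈ 127.

127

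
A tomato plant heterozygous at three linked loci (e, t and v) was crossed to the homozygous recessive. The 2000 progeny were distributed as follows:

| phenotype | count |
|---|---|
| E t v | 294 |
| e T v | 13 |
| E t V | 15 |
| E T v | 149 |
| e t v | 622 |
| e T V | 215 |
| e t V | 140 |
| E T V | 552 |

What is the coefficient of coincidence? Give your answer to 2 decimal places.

0.33

The two most frequent reciprocal classes, E T V and e t v, are the parental types, so the F1 was E T V / e t v.
The two rarest classes, E t V and e T v, are the double crossovers. Comparing them with the parentals, only the t allele has switched, so t is the middle locus and the order is v – t – e.
v–t: (289 + 28)/2000 = 0.1585; t–e: (509 + 28)/2000 = 0.2685.
Expected DCO frequency = 0.1585 × 0.2685 ≈ 0.04256; observed = 28/2000 ≈ 0.01400.
Coefficient of coincidence = 0.01400/0.04256 ≈ 0.33.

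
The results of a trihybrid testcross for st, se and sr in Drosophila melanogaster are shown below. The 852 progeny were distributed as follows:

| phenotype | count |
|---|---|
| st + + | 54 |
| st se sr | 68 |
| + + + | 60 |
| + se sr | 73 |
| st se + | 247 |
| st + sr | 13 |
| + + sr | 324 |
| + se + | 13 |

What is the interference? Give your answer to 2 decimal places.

The two most frequent reciprocal classes, + + sr and st se +, are the parental types, so the F1 was + + sr / st se +.
The two rarest classes, st + sr and + se +, are the double crossovers. Comparing them with the parentals, only the st allele has switched, so st is the middle locus and the order is se – st – sr.
se–st: (127 + 26)/852 = 0.1796; st–sr: (128 + 26)/852 = 0.1808.
Expected DCO frequency = 0.1796 × 0.1808 ≈ 0.03247; observed = 26/852 ≈ 0.03052.
Coefficient of coincidence = 0.03052/0.03247 ≈ 0.94; interference = 1 − 0.94 = 0.06.

0.06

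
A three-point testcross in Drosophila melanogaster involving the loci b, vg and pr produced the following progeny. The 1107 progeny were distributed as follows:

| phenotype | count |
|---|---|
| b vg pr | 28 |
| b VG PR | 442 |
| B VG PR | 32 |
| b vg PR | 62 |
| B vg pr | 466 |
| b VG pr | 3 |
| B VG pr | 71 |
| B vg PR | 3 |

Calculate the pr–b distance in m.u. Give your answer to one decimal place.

6.0 m.u.

The two most frequent reciprocal classes, B vg pr and b VG PR, are the parental types, so the F1 was B vg pr / b VG PR.
The two rarest classes, B vg PR and b VG pr, are the double crossovers. Comparing them with the parentals, only the pr allele has switched, so pr is the middle locus and the order is vg – pr – b.
Crossovers in the pr–b interval produce the single-crossover classes b vg pr and B VG PR (28 + 32 = 60) plus the double crossovers (6).
RF(pr–b) = (60 + 6) / 1107 = 66/1107 = 0.0596 → 6.0 m.u.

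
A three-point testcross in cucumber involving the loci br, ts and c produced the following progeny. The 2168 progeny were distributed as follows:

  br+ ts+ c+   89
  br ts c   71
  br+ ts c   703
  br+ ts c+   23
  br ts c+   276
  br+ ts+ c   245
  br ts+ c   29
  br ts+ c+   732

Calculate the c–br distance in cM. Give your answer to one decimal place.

9.8 cM

The two most frequent reciprocal classes, br+ ts c and br ts+ c+, are the parental types, so the F1 was br+ ts c / br ts+ c+.
The two rarest classes, br+ ts c+ and br ts+ c, are the double crossovers. Comparing them with the parentals, only the c allele has switched, so c is the middle locus and the order is ts – c – br.
Crossovers in the c–br interval produce the single-crossover classes br ts c and br+ ts+ c+ (71 + 89 = 160) plus the double crossovers (52).
RF(c–br) = (160 + 52) / 2168 = 212/2168 = 0.0978 → 9.8 cM.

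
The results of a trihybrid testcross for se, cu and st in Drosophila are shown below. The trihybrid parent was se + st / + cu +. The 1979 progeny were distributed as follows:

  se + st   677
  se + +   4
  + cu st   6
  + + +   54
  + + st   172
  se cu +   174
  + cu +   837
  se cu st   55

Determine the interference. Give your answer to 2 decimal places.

0.53

The two rarest classes, se + + and + cu st, are the double crossovers. Comparing them with the parentals, only the st allele has switched, so st is the middle locus and the order is se – st – cu.
se–st: (346 + 10)/1979 = 0.1799; st–cu: (109 + 10)/1979 = 0.0601.
Expected DCO frequency = 0.1799 × 0.0601 ≈ 0.01081; observed = 10/1979 ≈ 0.00505.
Coefficient of coincidence = 0.00505/0.01081 ≈ 0.47; interference = 1 − 0.47 = 0.53.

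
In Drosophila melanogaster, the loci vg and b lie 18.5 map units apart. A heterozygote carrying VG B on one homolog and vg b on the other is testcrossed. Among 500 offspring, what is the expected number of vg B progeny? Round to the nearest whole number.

46

A map distance of 18.5 map units corresponds to a recombination frequency of 0.185.
The F1 is VG B / vg b, so vg B is a recombinant gamete class with expected frequency r/2 = 0.185/2 = 0.0925.
Expected number = 0.0925 × 500 = 46.25 ≈ 46.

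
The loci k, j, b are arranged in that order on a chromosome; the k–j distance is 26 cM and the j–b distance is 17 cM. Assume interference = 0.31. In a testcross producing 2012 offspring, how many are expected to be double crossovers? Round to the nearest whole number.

61

Map distances give recombination frequencies of 0.260 and 0.170 for the two intervals.
With interference 0.31 (so coincidence = 0.69), expected double-crossover frequency = 0.260 × 0.170 × 0.69 = 0.03050.
Expected number = 0.03050 × 2012 = 61.36 ≈ 61.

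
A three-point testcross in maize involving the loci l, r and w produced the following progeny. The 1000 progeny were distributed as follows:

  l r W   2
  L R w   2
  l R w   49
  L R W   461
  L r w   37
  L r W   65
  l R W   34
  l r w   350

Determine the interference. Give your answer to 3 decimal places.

The two most frequent reciprocal classes, l r w and L R W, are the parental types, so the F1 was l r w / L R W.
The two rarest classes, l r W and L R w, are the double crossovers. Comparing them with the parentals, only the w allele has switched, so w is the middle locus and the order is l – w – r.
l–w: (71 + 4)/1000 = 0.0750; w–r: (114 + 4)/1000 = 0.1180.
Expected DCO frequency = 0.0750 × 0.1180 ≈ 0.00885; observed = 4/1000 ≈ 0.00400.
Coefficient of coincidence = 0.00400/0.00885 ≈ 0.452; interference = 1 − 0.452 = 0.548.

0.548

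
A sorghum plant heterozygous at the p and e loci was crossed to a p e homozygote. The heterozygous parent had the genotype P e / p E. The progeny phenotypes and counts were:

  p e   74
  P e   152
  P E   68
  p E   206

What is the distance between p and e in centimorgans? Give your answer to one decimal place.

The recombinant classes are P E and p e: 68 + 74 = 142.
Recombination frequency = 142/500 = 0.2840 ≈ 28.4%, i.e. 28.4 centimorgans.

28.4 centimorgans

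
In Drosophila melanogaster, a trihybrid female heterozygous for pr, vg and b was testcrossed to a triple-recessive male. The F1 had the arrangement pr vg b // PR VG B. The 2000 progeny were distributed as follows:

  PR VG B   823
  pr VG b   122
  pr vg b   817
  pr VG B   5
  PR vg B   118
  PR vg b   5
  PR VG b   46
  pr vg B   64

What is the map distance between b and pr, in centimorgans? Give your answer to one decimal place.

6.0 centimorgans

The two rarest classes, PR vg b and pr VG B, are the double crossovers. Comparing them with the parentals, only the pr allele has switched, so pr is the middle locus and the order is vg – pr – b.
Crossovers in the pr–b interval produce the single-crossover classes pr vg B and PR VG b (64 + 46 = 110) plus the double crossovers (10).
RF(pr–b) = (110 + 10) / 2000 = 120/2000 = 0.0600 → 6.0 centimorgans.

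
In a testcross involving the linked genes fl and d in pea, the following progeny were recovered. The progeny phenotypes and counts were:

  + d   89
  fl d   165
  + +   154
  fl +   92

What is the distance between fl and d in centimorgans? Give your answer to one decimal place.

36.2 centimorgans

The two most frequent classes, + + (154) and fl d (165), are the parental types, so the F1 was + + / fl d.
The recombinant classes are + d and fl +: 89 + 92 = 181.
Recombination frequency = 181/500 = 0.3620 ≈ 36.2%, i.e. 36.2 centimorgans.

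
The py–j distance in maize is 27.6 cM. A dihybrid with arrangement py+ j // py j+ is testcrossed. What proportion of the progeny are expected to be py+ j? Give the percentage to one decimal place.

A map distance of 27.6 cM corresponds to a recombination frequency of 0.276.
The F1 is py+ j / py j+, so py+ j is a parental gamete class with expected frequency (1 − r)/2 = 0.724/2 = 0.3620.
That is 0.3620 = 36.2% of the progeny.

36.2%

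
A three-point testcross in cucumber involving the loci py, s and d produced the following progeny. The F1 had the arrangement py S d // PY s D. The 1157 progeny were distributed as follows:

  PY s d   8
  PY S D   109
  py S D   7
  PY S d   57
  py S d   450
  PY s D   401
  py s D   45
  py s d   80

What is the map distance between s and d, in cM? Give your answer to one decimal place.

The two rarest classes, py S D and PY s d, are the double crossovers. Comparing them with the parentals, only the d allele has switched, so d is the middle locus and the order is s – d – py.
Crossovers in the s–d interval produce the single-crossover classes py s d and PY S D (80 + 109 = 189) plus the double crossovers (15).
RF(s–d) = (189 + 15) / 1157 = 204/1157 = 0.1763 → 17.6 cM.

17.6 cM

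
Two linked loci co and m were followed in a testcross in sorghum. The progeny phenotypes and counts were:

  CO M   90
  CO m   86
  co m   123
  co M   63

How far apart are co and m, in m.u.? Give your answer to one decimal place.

41.2 m.u.

The two most frequent classes, CO M (90) and co m (123), are the parental types, so the F1 was CO M / co m.
The recombinant classes are CO m and co M: 86 + 63 = 149.
Recombination frequency = 149/362 = 0.4116 ≈ 41.2%, i.e. 41.2 m.u.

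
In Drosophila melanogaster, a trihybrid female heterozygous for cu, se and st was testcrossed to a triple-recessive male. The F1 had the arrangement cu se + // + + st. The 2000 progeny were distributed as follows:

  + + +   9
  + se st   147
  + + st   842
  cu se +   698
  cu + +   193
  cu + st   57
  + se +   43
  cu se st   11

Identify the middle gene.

st

The two rarest classes, cu se st and + + +, are the double crossovers. Comparing them with the parentals, only the st allele has switched, so st is the middle locus and the order is cu – st – se.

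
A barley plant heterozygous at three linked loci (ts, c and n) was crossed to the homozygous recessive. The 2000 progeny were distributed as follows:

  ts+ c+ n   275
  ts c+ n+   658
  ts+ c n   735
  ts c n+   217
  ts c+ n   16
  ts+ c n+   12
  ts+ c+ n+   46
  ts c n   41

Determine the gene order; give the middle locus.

n

The two most frequent reciprocal classes, ts c+ n+ and ts+ c n, are the parental types, so the F1 was ts c+ n+ / ts+ c n.
The two rarest classes, ts c+ n and ts+ c n+, are the double crossovers. Comparing them with the parentals, only the n allele has switched, so n is the middle locus and the order is ts – n – c.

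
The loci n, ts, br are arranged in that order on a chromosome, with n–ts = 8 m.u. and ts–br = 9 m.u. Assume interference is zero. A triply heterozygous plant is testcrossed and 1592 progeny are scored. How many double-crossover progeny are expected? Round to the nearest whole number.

11

Map distances give recombination frequencies of 0.080 and 0.090 for the two intervals.
With no interference, expected double-crossover frequency = 0.080 × 0.090 = 0.00720.
Expected number = 0.00720 × 1592 = 11.46 ≈ 11.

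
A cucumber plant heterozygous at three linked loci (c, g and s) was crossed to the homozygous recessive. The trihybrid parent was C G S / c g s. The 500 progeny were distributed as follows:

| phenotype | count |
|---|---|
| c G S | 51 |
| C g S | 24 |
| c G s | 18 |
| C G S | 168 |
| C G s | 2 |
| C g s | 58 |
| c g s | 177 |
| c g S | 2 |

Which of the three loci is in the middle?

The two rarest classes, C G s and c g S, are the double crossovers. Comparing them with the parentals, only the s allele has switched, so s is the middle locus and the order is g – s – c.

s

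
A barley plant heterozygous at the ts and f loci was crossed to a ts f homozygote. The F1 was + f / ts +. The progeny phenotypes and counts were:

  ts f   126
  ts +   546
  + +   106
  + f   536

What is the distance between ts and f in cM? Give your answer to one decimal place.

17.7 cM

The recombinant classes are + + and ts f: 106 + 126 = 232.
Recombination frequency = 232/1314 = 0.1766 ≈ 17.7%, i.e. 17.7 cM.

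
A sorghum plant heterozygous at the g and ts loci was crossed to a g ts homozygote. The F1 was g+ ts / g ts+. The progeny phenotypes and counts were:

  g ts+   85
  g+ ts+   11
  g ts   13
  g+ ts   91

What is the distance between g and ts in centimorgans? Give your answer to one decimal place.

The recombinant classes are g+ ts+ and g ts: 11 + 13 = 24.
Recombination frequency = 24/200 = 0.1200 ≈ 12.0%, i.e. 12.0 centimorgans.

12.0 centimorgans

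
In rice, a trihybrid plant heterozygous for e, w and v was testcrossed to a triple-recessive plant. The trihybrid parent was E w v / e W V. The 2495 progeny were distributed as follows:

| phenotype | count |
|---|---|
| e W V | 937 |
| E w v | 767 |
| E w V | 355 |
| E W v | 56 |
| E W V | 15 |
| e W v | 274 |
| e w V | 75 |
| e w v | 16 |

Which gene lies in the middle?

e

The two rarest classes, e w v and E W V, are the double crossovers. Comparing them with the parentals, only the e allele has switched, so e is the middle locus and the order is v – e – w.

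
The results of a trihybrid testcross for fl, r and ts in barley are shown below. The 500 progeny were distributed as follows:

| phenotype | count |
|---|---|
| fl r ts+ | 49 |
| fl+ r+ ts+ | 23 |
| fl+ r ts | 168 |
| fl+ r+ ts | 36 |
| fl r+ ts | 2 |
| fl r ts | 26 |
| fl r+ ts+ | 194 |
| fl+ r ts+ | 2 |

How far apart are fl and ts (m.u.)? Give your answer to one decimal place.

The two most frequent reciprocal classes, fl r+ ts+ and fl+ r ts, are the parental types, so the F1 was fl r+ ts+ / fl+ r ts.
The two rarest classes, fl r+ ts and fl+ r ts+, are the double crossovers. Comparing them with the parentals, only the ts allele has switched, so ts is the middle locus and the order is fl – ts – r.
Crossovers in the fl–ts interval produce the single-crossover classes fl+ r+ ts+ and fl r ts (23 + 26 = 49) plus the double crossovers (4).
RF(fl–ts) = (49 + 4) / 500 = 53/500 = 0.1060 → 10.6 m.u.

10.6 m.u.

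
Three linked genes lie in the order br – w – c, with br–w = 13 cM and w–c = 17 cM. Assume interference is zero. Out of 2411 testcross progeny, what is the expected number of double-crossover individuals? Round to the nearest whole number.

Map distances give recombination frequencies of 0.130 and 0.170 for the two intervals.
With no interference, expected double-crossover frequency = 0.130 × 0.170 = 0.02210.
Expected number = 0.02210 × 2411 = 53.28 ≈ 53.

53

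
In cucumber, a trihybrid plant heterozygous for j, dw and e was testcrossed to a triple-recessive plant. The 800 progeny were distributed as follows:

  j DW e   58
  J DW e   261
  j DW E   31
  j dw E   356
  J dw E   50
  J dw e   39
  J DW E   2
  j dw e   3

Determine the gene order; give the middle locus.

The two most frequent reciprocal classes, J DW e and j dw E, are the parental types, so the F1 was J DW e / j dw E.
The two rarest classes, J DW E and j dw e, are the double crossovers. Comparing them with the parentals, only the e allele has switched, so e is the middle locus and the order is j – e – dw.

e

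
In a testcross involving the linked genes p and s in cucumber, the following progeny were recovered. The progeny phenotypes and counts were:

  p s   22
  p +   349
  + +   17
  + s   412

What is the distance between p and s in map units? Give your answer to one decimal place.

The two most frequent classes, + s (412) and p + (349), are the parental types, so the F1 was + s / p +.
The recombinant classes are + + and p s: 17 + 22 = 39.
Recombination frequency = 39/800 = 0.0488 ≈ 4.9%, i.e. 4.9 map units.

4.9 map units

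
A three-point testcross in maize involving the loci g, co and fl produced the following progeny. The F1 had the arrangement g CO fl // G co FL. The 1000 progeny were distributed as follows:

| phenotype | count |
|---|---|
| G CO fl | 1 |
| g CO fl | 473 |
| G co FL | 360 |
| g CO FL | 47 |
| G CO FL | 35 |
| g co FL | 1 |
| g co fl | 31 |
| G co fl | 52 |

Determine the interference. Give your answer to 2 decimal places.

The two rarest classes, G CO fl and g co FL, are the double crossovers. Comparing them with the parentals, only the g allele has switched, so g is the middle locus and the order is co – g – fl.
co–g: (66 + 2)/1000 = 0.0680; g–fl: (99 + 2)/1000 = 0.1010.
Expected DCO frequency = 0.0680 × 0.1010 ≈ 0.00687; observed = 2/1000 ≈ 0.00200.
Coefficient of coincidence = 0.00200/0.00687 ≈ 0.29; interference = 1 − 0.29 = 0.71.

0.71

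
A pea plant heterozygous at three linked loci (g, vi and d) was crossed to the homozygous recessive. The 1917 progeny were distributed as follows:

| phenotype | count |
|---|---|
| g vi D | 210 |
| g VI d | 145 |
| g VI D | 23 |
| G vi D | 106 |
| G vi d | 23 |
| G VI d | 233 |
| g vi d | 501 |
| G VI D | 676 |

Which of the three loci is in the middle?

g

The two most frequent reciprocal classes, G VI D and g vi d, are the parental types, so the F1 was G VI D / g vi d.
The two rarest classes, g VI D and G vi d, are the double crossovers. Comparing them with the parentals, only the g allele has switched, so g is the middle locus and the order is d – g – vi.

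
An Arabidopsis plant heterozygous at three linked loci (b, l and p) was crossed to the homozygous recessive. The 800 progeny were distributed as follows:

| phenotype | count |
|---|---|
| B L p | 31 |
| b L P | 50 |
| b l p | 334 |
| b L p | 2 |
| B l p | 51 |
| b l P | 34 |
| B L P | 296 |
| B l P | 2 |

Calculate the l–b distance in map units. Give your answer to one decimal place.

13.1 map units

The two most frequent reciprocal classes, B L P and b l p, are the parental types, so the F1 was B L P / b l p.
The two rarest classes, B l P and b L p, are the double crossovers. Comparing them with the parentals, only the l allele has switched, so l is the middle locus and the order is b – l – p.
Crossovers in the b–l interval produce the single-crossover classes b L P and B l p (50 + 51 = 101) plus the double crossovers (4).
RF(b–l) = (101 + 4) / 800 = 105/800 = 0.1313 → 13.1 map units.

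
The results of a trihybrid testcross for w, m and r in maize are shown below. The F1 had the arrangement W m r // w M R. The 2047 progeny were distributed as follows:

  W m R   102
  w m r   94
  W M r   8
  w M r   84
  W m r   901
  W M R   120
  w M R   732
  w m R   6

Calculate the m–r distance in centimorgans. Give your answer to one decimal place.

The two rarest classes, W M r and w m R, are the double crossovers. Comparing them with the parentals, only the m allele has switched, so m is the middle locus and the order is w – m – r.
Crossovers in the m–r interval produce the single-crossover classes W m R and w M r (102 + 84 = 186) plus the double crossovers (14).
RF(m–r) = (186 + 14) / 2047 = 200/2047 = 0.0977 → 9.8 centimorgans.

9.8 centimorgans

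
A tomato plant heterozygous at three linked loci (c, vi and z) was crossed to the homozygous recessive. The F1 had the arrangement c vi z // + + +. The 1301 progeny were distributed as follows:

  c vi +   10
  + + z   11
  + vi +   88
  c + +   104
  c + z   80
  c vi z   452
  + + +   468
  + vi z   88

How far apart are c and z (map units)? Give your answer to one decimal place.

16.4 map units

The two rarest classes, c vi + and + + z, are the double crossovers. Comparing them with the parentals, only the z allele has switched, so z is the middle locus and the order is vi – z – c.
Crossovers in the z–c interval produce the single-crossover classes + vi z and c + + (88 + 104 = 192) plus the double crossovers (21).
RF(z–c) = (192 + 21) / 1301 = 213/1301 = 0.1637 → 16.4 map units.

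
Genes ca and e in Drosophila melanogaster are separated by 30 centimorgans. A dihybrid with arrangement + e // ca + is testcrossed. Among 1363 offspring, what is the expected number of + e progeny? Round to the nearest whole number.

A map distance of 30 centimorgans corresponds to a recombination frequency of 0.300.
The F1 is + e / ca +, so + e is a parental gamete class with expected frequency (1 − r)/2 = 0.700/2 = 0.3500.
Expected number = 0.3500 × 1363 = 477.05 ≈ 477.

477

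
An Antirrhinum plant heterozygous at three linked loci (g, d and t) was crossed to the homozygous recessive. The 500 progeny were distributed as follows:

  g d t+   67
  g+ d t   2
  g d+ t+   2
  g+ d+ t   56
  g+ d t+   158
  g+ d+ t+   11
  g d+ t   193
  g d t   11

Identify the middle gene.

The two most frequent reciprocal classes, g d+ t and g+ d t+, are the parental types, so the F1 was g d+ t / g+ d t+.
The two rarest classes, g d+ t+ and g+ d t, are the double crossovers. Comparing them with the parentals, only the t allele has switched, so t is the middle locus and the order is g – t – d.

t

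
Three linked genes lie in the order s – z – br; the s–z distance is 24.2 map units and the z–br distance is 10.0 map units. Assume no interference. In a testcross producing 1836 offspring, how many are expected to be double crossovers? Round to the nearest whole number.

Map distances give recombination frequencies of 0.242 and 0.100 for the two intervals.
With no interference, expected double-crossover frequency = 0.242 × 0.100 = 0.02420.
Expected number = 0.02420 × 1836 = 44.43 ≈ 44.

44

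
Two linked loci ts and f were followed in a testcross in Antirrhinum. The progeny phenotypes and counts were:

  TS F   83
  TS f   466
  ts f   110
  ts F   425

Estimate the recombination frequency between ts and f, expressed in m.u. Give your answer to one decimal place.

The two most frequent classes, TS f (466) and ts F (425), are the parental types, so the F1 was TS f / ts F.
The recombinant classes are TS F and ts f: 83 + 110 = 193.
Recombination frequency = 193/1084 = 0.1780 ≈ 17.8%, i.e. 17.8 m.u.

17.8 m.u.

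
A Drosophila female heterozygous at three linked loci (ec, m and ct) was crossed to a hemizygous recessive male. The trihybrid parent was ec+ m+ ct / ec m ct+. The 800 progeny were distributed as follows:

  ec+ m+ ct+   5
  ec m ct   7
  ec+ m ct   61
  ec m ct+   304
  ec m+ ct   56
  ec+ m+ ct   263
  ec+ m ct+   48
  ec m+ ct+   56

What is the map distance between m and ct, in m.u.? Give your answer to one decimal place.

The two rarest classes, ec+ m+ ct+ and ec m ct, are the double crossovers. Comparing them with the parentals, only the ct allele has switched, so ct is the middle locus and the order is ec – ct – m.
Crossovers in the ct–m interval produce the single-crossover classes ec+ m ct and ec m+ ct+ (61 + 56 = 117) plus the double crossovers (12).
RF(ct–m) = (117 + 12) / 800 = 129/800 = 0.1613 → 16.1 m.u.

16.1 m.u.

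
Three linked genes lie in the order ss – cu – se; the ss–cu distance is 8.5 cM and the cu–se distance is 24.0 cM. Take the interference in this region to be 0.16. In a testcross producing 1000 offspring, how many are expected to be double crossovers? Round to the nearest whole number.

Map distances give recombination frequencies of 0.085 and 0.240 for the two intervals.
With interference 0.16 (so coincidence = 0.84), expected double-crossover frequency = 0.085 × 0.240 × 0.84 = 0.01714.
Expected number = 0.01714 × 1000 = 17.14 ≈ 17.

17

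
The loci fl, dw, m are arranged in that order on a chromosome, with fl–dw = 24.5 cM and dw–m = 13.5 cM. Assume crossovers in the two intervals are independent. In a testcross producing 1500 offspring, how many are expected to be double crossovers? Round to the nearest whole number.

50

Map distances give recombination frequencies of 0.245 and 0.135 for the two intervals.
With no interference, expected double-crossover frequency = 0.245 × 0.135 = 0.03308.
Expected number = 0.03308 × 1500 = 49.61 ≈ 50.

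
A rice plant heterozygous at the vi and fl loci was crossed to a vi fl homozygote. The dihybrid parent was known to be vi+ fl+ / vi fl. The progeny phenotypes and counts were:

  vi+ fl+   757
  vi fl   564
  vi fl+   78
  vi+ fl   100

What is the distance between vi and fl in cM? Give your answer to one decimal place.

The recombinant classes are vi+ fl and vi fl+: 100 + 78 = 178.
Recombination frequency = 178/1499 = 0.1187 ≈ 11.9%, i.e. 11.9 cM.

11.9 cM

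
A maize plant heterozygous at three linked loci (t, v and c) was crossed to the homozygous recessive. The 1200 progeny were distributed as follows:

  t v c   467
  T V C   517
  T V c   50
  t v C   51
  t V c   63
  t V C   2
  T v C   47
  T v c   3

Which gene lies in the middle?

The two most frequent reciprocal classes, T V C and t v c, are the parental types, so the F1 was T V C / t v c.
The two rarest classes, t V C and T v c, are the double crossovers. Comparing them with the parentals, only the t allele has switched, so t is the middle locus and the order is v – t – c.

t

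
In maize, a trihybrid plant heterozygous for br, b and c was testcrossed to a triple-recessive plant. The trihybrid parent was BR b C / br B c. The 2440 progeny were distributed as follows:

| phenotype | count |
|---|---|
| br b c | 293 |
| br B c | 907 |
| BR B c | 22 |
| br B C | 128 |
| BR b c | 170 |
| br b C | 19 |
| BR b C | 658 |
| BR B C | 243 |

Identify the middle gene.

The two rarest classes, br b C and BR B c, are the double crossovers. Comparing them with the parentals, only the br allele has switched, so br is the middle locus and the order is b – br – c.

br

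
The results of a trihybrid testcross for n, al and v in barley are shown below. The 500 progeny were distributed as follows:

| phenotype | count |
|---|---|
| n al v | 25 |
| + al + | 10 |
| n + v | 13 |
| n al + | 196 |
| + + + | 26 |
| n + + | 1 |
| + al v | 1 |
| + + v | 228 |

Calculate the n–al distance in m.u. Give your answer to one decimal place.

5.0 m.u.

The two most frequent reciprocal classes, + + v and n al +, are the parental types, so the F1 was + + v / n al +.
The two rarest classes, + al v and n + +, are the double crossovers. Comparing them with the parentals, only the al allele has switched, so al is the middle locus and the order is v – al – n.
Crossovers in the al–n interval produce the single-crossover classes n + v and + al + (13 + 10 = 23) plus the double crossovers (2).
RF(al–n) = (23 + 2) / 500 = 25/500 = 0.0500 → 5.0 m.u.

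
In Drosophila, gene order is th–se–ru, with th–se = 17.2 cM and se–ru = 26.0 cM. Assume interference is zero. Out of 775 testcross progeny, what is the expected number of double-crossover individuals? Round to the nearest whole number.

35

Map distances give recombination frequencies of 0.172 and 0.260 for the two intervals.
With no interference, expected double-crossover frequency = 0.172 × 0.260 = 0.04472.
Expected number = 0.04472 × 775 = 34.66 ≈ 35.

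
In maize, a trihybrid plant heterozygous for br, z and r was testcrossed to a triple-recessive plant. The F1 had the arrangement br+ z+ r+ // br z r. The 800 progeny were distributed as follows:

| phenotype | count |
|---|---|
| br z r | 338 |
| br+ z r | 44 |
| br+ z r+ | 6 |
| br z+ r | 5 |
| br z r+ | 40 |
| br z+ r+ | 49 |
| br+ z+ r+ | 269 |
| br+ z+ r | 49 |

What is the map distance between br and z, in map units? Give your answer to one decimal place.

13.0 map units

The two rarest classes, br+ z r+ and br z+ r, are the double crossovers. Comparing them with the parentals, only the z allele has switched, so z is the middle locus and the order is r – z – br.
Crossovers in the z–br interval produce the single-crossover classes br z+ r+ and br+ z r (49 + 44 = 93) plus the double crossovers (11).
RF(z–br) = (93 + 11) / 800 = 104/800 = 0.1300 → 13.0 map units.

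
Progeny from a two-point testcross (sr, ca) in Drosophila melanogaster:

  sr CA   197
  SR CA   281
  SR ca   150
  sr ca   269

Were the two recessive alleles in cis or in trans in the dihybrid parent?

The two most frequent classes are SR CA (281) and sr ca (269); these are the parental (non-recombinant) types.
So the F1 carried SR CA on one chromosome and sr ca on the other — the recessive alleles are on the same chromosome (cis / coupling).

cis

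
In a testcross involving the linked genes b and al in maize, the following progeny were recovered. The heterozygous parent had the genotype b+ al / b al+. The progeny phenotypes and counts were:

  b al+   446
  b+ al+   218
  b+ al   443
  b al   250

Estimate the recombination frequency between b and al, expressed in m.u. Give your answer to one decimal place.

The recombinant classes are b+ al+ and b al: 218 + 250 = 468.
Recombination frequency = 468/1357 = 0.3449 ≈ 34.5%, i.e. 34.5 m.u.

34.5 m.u.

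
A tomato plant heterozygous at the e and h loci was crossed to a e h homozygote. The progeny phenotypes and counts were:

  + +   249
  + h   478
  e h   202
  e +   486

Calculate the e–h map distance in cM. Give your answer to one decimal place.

The two most frequent classes, + h (478) and e + (486), are the parental types, so the F1 was + h / e +.
The recombinant classes are + + and e h: 249 + 202 = 451.
Recombination frequency = 451/1415 = 0.3187 ≈ 31.9%, i.e. 31.9 cM.

31.9 cM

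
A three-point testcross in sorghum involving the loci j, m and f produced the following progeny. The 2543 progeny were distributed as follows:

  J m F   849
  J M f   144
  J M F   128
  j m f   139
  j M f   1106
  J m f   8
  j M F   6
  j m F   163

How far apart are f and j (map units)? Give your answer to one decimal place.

12.6 map units

The two most frequent reciprocal classes, J m F and j M f, are the parental types, so the F1 was J m F / j M f.
The two rarest classes, J m f and j M F, are the double crossovers. Comparing them with the parentals, only the f allele has switched, so f is the middle locus and the order is m – f – j.
Crossovers in the f–j interval produce the single-crossover classes j m F and J M f (163 + 144 = 307) plus the double crossovers (14).
RF(f–j) = (307 + 14) / 2543 = 321/2543 = 0.1262 → 12.6 map units.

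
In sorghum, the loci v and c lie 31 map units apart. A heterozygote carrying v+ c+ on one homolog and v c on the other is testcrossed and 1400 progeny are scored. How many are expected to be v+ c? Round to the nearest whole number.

217

A map distance of 31 map units corresponds to a recombination frequency of 0.310.
The F1 is v+ c+ / v c, so v+ c is a recombinant gamete class with expected frequency r/2 = 0.310/2 = 0.1550.
Expected number = 0.1550 × 1400 = 217.00 ≈ 217.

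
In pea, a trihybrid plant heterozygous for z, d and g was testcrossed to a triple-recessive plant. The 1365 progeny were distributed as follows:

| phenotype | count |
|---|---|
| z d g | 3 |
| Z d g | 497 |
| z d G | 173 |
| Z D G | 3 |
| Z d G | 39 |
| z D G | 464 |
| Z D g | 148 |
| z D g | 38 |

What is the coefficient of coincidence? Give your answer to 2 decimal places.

The two most frequent reciprocal classes, z D G and Z d g, are the parental types, so the F1 was z D G / Z d g.
The two rarest classes, Z D G and z d g, are the double crossovers. Comparing them with the parentals, only the z allele has switched, so z is the middle locus and the order is g – z – d.
g–z: (77 + 6)/1365 = 0.0608; z–d: (321 + 6)/1365 = 0.2396.
Expected DCO frequency = 0.0608 × 0.2396 ≈ 0.01457; observed = 6/1365 ≈ 0.00440.
Coefficient of coincidence = 0.00440/0.01457 ≈ 0.30.

0.30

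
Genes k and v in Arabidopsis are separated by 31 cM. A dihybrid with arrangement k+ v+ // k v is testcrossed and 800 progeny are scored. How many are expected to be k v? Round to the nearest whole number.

A map distance of 31 cM corresponds to a recombination frequency of 0.310.
The F1 is k+ v+ / k v, so k v is a parental gamete class with expected frequency (1 − r)/2 = 0.690/2 = 0.3450.
Expected number = 0.3450 × 800 = 276.00 ≈ 276.

276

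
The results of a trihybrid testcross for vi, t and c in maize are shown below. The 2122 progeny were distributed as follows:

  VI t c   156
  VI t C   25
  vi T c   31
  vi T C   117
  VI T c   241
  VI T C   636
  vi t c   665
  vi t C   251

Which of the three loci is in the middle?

The two most frequent reciprocal classes, vi t c and VI T C, are the parental types, so the F1 was vi t c / VI T C.
The two rarest classes, vi T c and VI t C, are the double crossovers. Comparing them with the parentals, only the t allele has switched, so t is the middle locus and the order is c – t – vi.

t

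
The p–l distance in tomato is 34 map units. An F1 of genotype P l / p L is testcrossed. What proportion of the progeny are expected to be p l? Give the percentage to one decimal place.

A map distance of 34 map units corresponds to a recombination frequency of 0.340.
The F1 is P l / p L, so p l is a recombinant gamete class with expected frequency r/2 = 0.340/2 = 0.1700.
That is 0.1700 = 17.0% of the progeny.

17.0%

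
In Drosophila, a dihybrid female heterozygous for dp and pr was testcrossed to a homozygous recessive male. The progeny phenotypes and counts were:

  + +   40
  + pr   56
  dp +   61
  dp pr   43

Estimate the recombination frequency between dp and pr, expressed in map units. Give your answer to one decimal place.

41.5 map units

The two most frequent classes, + pr (56) and dp + (61), are the parental types, so the F1 was + pr / dp +.
The recombinant classes are + + and dp pr: 40 + 43 = 83.
Recombination frequency = 83/200 = 0.4150 ≈ 41.5%, i.e. 41.5 map units.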